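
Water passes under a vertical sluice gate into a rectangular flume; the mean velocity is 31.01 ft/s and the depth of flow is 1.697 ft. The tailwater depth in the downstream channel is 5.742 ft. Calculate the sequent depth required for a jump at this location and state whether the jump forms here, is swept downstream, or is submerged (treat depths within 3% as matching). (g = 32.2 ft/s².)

Fr₁ = V₁/√(g·y₁) = 31.01/√(32.2×1.697) = 4.195.
Conjugate-depth relation: y₂/y₁ = ½[√(1 + 8Fr₁²) − 1] = ½[√141.78 − 1] = 5.454.
y₂ = 5.454 × 1.697 = 9.255 ft.
Tailwater y_tw = 5.742 ft: y_tw < y₂, so the jump is swept downstream.

y₂ = 9.255 ft; the jump is swept downstream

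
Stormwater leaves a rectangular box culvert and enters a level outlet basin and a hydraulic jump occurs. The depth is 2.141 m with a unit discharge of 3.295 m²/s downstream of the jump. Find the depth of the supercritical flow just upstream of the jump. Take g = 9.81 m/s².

V₂ = q/y₂ = 3.295/2.141 = 1.539 m/s; Fr₂ = V₂/√(g·y₂) = 0.3358.
The Bélanger relation is symmetric: y₁/y₂ = ½[√(1 + 8Fr₂²) − 1] = ½[√1.9022 − 1] = 0.1896.
y₁ = 0.1896 × 2.141 = 0.4059 m.

y₁ = 0.4059 m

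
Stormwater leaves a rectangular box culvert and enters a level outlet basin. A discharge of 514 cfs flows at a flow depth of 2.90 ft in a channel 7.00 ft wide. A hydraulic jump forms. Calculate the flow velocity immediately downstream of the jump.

q = Q/b = 514/7.00 = 73.4 ft²/s; V₁ = q/y₁ = 25.3 ft/s. Fr₁ = V₁/√(g·y₁) = 2.62.
Bélanger equation: y₂/y₁ = ½[√(1 + 8Fr₁²) − 1] = ½[√55.93 − 1] = 3.24.
y₂ = 3.24 × 2.90 = 9.39 ft.
V₂ = q/y₂ = 73.4/9.39 = 7.82 ft/s.

V₂ = 7.82 ft/s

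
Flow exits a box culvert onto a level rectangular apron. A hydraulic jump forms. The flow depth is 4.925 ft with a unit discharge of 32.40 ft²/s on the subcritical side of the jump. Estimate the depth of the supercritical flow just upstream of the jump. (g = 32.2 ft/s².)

y₁ = 1.931 ft

V₂ = q/y₂ = 32.40/4.925 = 6.579 ft/s; Fr₂ = V₂/√(g·y₂) = 0.5224.
Since the conjugate-depth ratio holds either way, y₁/y₂ = ½[√(1 + 8Fr₂²) − 1] = ½[√3.1833 − 1] = 0.3921.
y₁ = 0.3921 × 4.925 = 1.931 ft.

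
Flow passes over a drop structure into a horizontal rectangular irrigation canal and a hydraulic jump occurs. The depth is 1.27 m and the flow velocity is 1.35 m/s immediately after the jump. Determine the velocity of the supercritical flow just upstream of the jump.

Fr₂ = V₂/√(g·y₂) = 1.35/√(9.81×1.27) = 0.382.
The Bélanger relation is symmetric: y₁/y₂ = ½[√(1 + 8Fr₂²) − 1] = ½[√2.170 − 1] = 0.237.
y₁ = 0.237 × 1.27 = 0.300 m.
V₁ = q/y₁ = 1.71/0.300 = 5.71 m/s.

V₁ = 5.71 m/s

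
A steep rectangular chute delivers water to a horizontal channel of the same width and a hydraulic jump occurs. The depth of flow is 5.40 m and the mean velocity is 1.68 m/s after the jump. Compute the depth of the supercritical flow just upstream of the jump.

Fr₂ = V₂/√(g·y₂) = 1.68/√(9.81×5.40) = 0.231.
The Bélanger relation is symmetric: y₁/y₂ = ½[√(1 + 8Fr₂²) − 1] = ½[√1.426 − 1] = 0.0971.
y₁ = 0.0971 × 5.40 = 0.524 m.

y₁ = 0.524 m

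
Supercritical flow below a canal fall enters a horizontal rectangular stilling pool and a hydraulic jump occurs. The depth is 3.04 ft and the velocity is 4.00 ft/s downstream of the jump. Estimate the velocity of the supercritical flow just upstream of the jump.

Fr₂ = V₂/√(g·y₂) = 4.00/√(32.2×3.04) = 0.404.
The Bélanger relation is symmetric: y₁/y₂ = ½[√(1 + 8Fr₂²) − 1] = ½[√2.308 − 1] = 0.260.
y₁ = 0.260 × 3.04 = 0.789 ft.
V₁ = q/y₁ = 12.2/0.789 = 15.4 ft/s.

V₁ = 15.4 ft/s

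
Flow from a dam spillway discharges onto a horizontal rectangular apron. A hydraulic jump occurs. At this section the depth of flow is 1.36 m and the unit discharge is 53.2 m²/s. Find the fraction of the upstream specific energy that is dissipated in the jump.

ΔE/E₁ = 0.744 (74.4%)

V₁ = q/y₁ = 53.2/1.36 = 39.1 m/s. Fr₁ = V₁/√(g·y₁) = 39.1/√(9.81×1.36) = 10.7.
By Bélanger, y₂/y₁ = ½[√(1 + 8Fr₁²) − 1] = ½[√918.5 − 1] = 14.7.
y₂ = 14.7 × 1.36 = 19.9 m.
E₁ = y₁ + V₁²/2g = 79.4 m. ΔE = (y₂ − y₁)³/(4y₁y₂) = 59.1 m. ΔE/E₁ = 59.1/79.4 = 0.744.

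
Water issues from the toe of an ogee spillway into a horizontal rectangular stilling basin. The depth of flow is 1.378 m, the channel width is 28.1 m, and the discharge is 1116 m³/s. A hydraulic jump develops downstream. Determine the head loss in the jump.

q = Q/b = 1116/28.1 = 39.72 m²/s; V₁ = q/y₁ = 28.82 m/s. Fr₁ = V₁/√(g·y₁) = 7.839.
From the momentum equation for a rectangular channel, y₂/y₁ = ½[√(1 + 8Fr₁²) − 1] = ½[√492.57 − 1] = 10.60.
y₂ = 10.60 × 1.378 = 14.60 m.
V₂ = q/y₂ = 39.72/14.60 = 2.720 m/s. E₁ = y₁ + V₁²/2g = 43.71 m; E₂ = y₂ + V₂²/2g = 14.98 m. ΔE = E₁ − E₂ = 28.74 m.

ΔE = 28.74 m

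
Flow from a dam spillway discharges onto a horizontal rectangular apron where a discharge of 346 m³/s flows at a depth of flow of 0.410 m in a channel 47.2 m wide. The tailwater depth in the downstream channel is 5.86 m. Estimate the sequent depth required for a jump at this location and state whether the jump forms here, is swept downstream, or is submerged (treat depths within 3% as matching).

y₂ = 4.97 m; the jump is submerged

q = Q/b = 346/47.2 = 7.33 m²/s; V₁ = q/y₁ = 17.9 m/s. Fr₁ = V₁/√(g·y₁) = 8.92.
From the momentum equation for a rectangular channel, y₂/y₁ = ½[√(1 + 8Fr₁²) − 1] = ½[√636.8 − 1] = 12.1.
y₂ = 12.1 × 0.410 = 4.97 m.
Tailwater y_tw = 5.86 m: y_tw > y₂, so the jump is submerged.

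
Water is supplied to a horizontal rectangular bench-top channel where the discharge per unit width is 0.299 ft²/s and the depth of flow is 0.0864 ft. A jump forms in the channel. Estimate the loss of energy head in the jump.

ΔE = 0.0281 ft

V₁ = q/y₁ = 0.299/0.0864 = 3.46 ft/s. Fr₁ = V₁/√(g·y₁) = 3.46/√(32.2×0.0864) = 2.07.
By Bélanger, y₂/y₁ = ½[√(1 + 8Fr₁²) − 1] = ½[√35.44 − 1] = 2.48.
y₂ = 2.48 × 0.0864 = 0.214 ft.
Head loss: ΔE = (y₂ − y₁)³/(4y₁y₂) = (0.214 − 0.0864)³/(4×0.0864×0.214) = 0.00208/0.0739 = 0.0281 ft.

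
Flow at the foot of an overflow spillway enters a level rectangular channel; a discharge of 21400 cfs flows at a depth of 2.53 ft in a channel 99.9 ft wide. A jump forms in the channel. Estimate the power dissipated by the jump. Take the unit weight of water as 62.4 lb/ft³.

P = 196284 hp

q = Q/b = 21400/99.9 = 214 ft²/s; V₁ = q/y₁ = 84.7 ft/s. Fr₁ = V₁/√(g·y₁) = 9.38.
Conjugate-depth relation: y₂/y₁ = ½[√(1 + 8Fr₁²) − 1] = ½[√705.0 − 1] = 12.8.
y₂ = 12.8 × 2.53 = 32.3 ft.
Head loss: ΔE = (y₂ − y₁)³/(4y₁y₂) = (32.3 − 2.53)³/(4×2.53×32.3) = 26445/327 = 80.8 ft.
P = γ·Q·ΔE/550 = 62.4 × 21400 × 80.8 / 550 = 196284 hp.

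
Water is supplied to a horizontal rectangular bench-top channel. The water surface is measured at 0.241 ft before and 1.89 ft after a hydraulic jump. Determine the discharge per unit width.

For a rectangular channel the momentum equation gives q² = ½·g·y₁·y₂·(y₁ + y₂) = ½×32.2×0.241×1.89×2.13 = 15.6.
q = √15.6 = 3.95 ft²/s.

q = 3.95 ft²/s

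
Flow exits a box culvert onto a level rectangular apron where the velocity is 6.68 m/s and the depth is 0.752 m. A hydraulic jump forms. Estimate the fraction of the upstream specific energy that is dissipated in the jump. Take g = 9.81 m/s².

ΔE/E₁ = 0.168 (16.8%)

Fr₁ = V₁/√(g·y₁) = 6.68/√(9.81×0.752) = 2.46.
By Bélanger, y₂/y₁ = ½[√(1 + 8Fr₁²) − 1] = ½[√49.39 − 1] = 3.01.
y₂ = 3.01 × 0.752 = 2.27 m.
E₁ = y₁ + V₁²/2g = 3.03 m. ΔE = (y₂ − y₁)³/(4y₁y₂) = 0.509 m. ΔE/E₁ = 0.509/3.03 = 0.168.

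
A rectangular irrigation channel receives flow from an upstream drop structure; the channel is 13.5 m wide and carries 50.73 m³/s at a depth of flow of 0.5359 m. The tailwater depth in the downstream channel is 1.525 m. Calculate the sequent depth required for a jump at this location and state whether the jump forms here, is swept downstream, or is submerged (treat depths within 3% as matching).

y₂ = 2.065 m; the jump is swept downstream

q = Q/b = 50.73/13.5 = 3.758 m²/s; V₁ = q/y₁ = 7.012 m/s. Fr₁ = V₁/√(g·y₁) = 3.058.
By Bélanger, y₂/y₁ = ½[√(1 + 8Fr₁²) − 1] = ½[√75.822 − 1] = 3.854.
y₂ = 3.854 × 0.5359 = 2.065 m.
Tailwater y_tw = 1.525 m: y_tw < y₂, so the jump is swept downstream.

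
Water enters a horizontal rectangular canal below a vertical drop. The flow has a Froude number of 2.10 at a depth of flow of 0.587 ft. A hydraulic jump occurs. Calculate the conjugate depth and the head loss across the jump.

Fr₁ = 2.10 (given).
Conjugate-depth relation: y₂/y₁ = ½[√(1 + 8Fr₁²) − 1] = ½[√36.28 − 1] = 2.51.
y₂ = 2.51 × 0.587 = 1.47 ft.
V₁ = Fr₁·√(g·y₁) = 2.10×√(32.2×0.587) = 9.13 ft/s; q = V₁·y₁ = 5.36 ft²/s. V₂ = q/y₂ = 5.36/1.47 = 3.64 ft/s. E₁ = y₁ + V₁²/2g = 1.88 ft; E₂ = y₂ + V₂²/2g = 1.68 ft. ΔE = E₁ − E₂ = 0.202 ft.

y₂ = 1.47 ft; ΔE = 0.202 ft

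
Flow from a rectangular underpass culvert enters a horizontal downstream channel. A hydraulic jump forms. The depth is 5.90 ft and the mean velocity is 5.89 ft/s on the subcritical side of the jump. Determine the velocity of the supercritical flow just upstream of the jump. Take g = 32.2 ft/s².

V₁ = 20.7 ft/s

Fr₂ = V₂/√(g·y₂) = 5.89/√(32.2×5.90) = 0.427.
Since the conjugate-depth ratio holds either way, y₁/y₂ = ½[√(1 + 8Fr₂²) − 1] = ½[√2.461 − 1] = 0.284.
y₁ = 0.284 × 5.90 = 1.68 ft.
V₁ = q/y₁ = 34.8/1.68 = 20.7 ft/s.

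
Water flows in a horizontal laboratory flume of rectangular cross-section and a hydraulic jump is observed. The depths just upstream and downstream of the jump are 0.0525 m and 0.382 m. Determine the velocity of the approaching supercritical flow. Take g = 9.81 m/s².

V₁ = 3.94 m/s

For a rectangular channel the momentum equation gives q² = ½·g·y₁·y₂·(y₁ + y₂) = ½×9.81×0.0525×0.382×0.434 = 0.0427.
q = √0.0427 = 0.207 m²/s.
V₁ = q/y₁ = 0.207/0.0525 = 3.94 m/s.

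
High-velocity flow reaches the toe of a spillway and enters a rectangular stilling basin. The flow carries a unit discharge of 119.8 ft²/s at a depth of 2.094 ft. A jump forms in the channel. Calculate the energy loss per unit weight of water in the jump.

ΔE = 32.73 ft

V₁ = q/y₁ = 119.8/2.094 = 57.21 ft/s. Fr₁ = V₁/√(g·y₁) = 57.21/√(32.2×2.094) = 6.967.
Sequent-depth ratio: y₂/y₁ = ½[√(1 + 8Fr₁²) − 1] = ½[√389.35 − 1] = 9.366.
y₂ = 9.366 × 2.094 = 19.61 ft.
V₂ = q/y₂ = 119.8/19.61 = 6.108 ft/s. E₁ = y₁ + V₁²/2g = 52.92 ft; E₂ = y₂ + V₂²/2g = 20.19 ft. ΔE = E₁ − E₂ = 32.73 ft.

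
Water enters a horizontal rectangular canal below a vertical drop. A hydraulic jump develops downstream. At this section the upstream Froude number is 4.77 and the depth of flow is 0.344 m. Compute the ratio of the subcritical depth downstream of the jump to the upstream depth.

y₂/y₁ = 6.26

Fr₁ = 4.77 (given).
From the momentum equation for a rectangular channel, y₂/y₁ = ½[√(1 + 8Fr₁²) − 1] = ½[√183.0 − 1] = 6.26.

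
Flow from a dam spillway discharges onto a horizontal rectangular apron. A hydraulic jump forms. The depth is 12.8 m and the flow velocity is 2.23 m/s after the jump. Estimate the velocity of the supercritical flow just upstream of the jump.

Fr₂ = V₂/√(g·y₂) = 2.23/√(9.81×12.8) = 0.199.
From the momentum equation (using Fr₂), y₁/y₂ = ½[√(1 + 8Fr₂²) − 1] = ½[√1.317 − 1] = 0.0738.
y₁ = 0.0738 × 12.8 = 0.944 m.
V₁ = q/y₁ = 28.5/0.944 = 30.2 m/s.

V₁ = 30.2 m/s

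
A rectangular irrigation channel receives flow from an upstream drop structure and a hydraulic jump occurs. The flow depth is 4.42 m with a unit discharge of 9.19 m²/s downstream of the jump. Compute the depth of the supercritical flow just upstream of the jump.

y₁ = 0.753 m

V₂ = q/y₂ = 9.19/4.42 = 2.08 m/s; Fr₂ = V₂/√(g·y₂) = 0.316.
Since the conjugate-depth ratio holds either way, y₁/y₂ = ½[√(1 + 8Fr₂²) − 1] = ½[√1.798 − 1] = 0.170.
y₁ = 0.170 × 4.42 = 0.753 m.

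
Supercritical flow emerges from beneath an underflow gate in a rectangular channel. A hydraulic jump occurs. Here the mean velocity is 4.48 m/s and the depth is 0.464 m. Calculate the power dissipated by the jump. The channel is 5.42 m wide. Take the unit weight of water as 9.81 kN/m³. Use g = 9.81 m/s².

Fr₁ = V₁/√(g·y₁) = 4.48/√(9.81×0.464) = 2.10.
From the momentum equation for a rectangular channel, y₂/y₁ = ½[√(1 + 8Fr₁²) − 1] = ½[√36.27 − 1] = 2.51.
y₂ = 2.51 × 0.464 = 1.17 m.
Head loss: ΔE = (y₂ − y₁)³/(4y₁y₂) = (1.17 − 0.464)³/(4×0.464×1.17) = 0.345/2.16 = 0.159 m.
q = V₁·y₁ = 4.48 × 0.464 = 2.08 m²/s. Q = q·b = 2.08 × 5.42 = 11.3 m³/s. P = γ·Q·ΔE = 9.81 × 11.3 × 0.159 = 17.6 kW.

P = 17.6 kW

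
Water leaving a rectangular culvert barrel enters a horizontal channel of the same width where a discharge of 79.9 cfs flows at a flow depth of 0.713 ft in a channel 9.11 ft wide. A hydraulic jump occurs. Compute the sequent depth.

q = Q/b = 79.9/9.11 = 8.77 ft²/s; V₁ = q/y₁ = 12.3 ft/s. Fr₁ = V₁/√(g·y₁) = 2.57.
Conjugate-depth relation: y₂/y₁ = ½[√(1 + 8Fr₁²) − 1] = ½[√53.73 − 1] = 3.16.
y₂ = 3.16 × 0.713 = 2.26 ft.

y₂ = 2.26 ft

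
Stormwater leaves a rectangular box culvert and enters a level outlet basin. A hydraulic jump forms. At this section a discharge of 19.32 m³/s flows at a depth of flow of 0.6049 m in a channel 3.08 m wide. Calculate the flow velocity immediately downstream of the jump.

V₂ = 1.871 m/s

q = Q/b = 19.32/3.08 = 6.273 m²/s; V₁ = q/y₁ = 10.37 m/s. Fr₁ = V₁/√(g·y₁) = 4.257.
Conjugate-depth relation: y₂/y₁ = ½[√(1 + 8Fr₁²) − 1] = ½[√145.97 − 1] = 5.541.
y₂ = 5.541 × 0.6049 = 3.352 m.
V₂ = q/y₂ = 6.273/3.352 = 1.871 m/s.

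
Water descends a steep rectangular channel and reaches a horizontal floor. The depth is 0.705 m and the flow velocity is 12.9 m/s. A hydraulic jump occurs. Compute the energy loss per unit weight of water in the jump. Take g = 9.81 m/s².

ΔE = 4.43 m

Fr₁ = V₁/√(g·y₁) = 12.9/√(9.81×0.705) = 4.91.
Sequent-depth ratio: y₂/y₁ = ½[√(1 + 8Fr₁²) − 1] = ½[√193.5 − 1] = 6.46.
y₂ = 6.46 × 0.705 = 4.55 m.
Head loss: ΔE = (y₂ − y₁)³/(4y₁y₂) = (4.55 − 0.705)³/(4×0.705×4.55) = 56.9/12.8 = 4.43 m.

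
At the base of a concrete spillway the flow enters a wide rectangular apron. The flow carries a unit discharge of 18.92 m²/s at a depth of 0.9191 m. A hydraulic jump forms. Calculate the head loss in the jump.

ΔE = 13.80 m

V₁ = q/y₁ = 18.92/0.9191 = 20.59 m/s. Fr₁ = V₁/√(g·y₁) = 20.59/√(9.81×0.9191) = 6.856.
By Bélanger, y₂/y₁ = ½[√(1 + 8Fr₁²) − 1] = ½[√376.99 − 1] = 9.208.
y₂ = 9.208 × 0.9191 = 8.463 m.
V₂ = q/y₂ = 18.92/8.463 = 2.236 m/s. E₁ = y₁ + V₁²/2g = 22.52 m; E₂ = y₂ + V₂²/2g = 8.718 m. ΔE = E₁ − E₂ = 13.80 m.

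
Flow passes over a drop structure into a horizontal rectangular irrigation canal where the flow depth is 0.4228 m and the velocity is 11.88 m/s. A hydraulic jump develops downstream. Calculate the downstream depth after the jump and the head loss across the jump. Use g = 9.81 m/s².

y₂ = 3.283 m; ΔE = 4.214 m

Fr₁ = V₁/√(g·y₁) = 11.88/√(9.81×0.4228) = 5.833.
From the momentum equation for a rectangular channel, y₂/y₁ = ½[√(1 + 8Fr₁²) − 1] = ½[√273.22 − 1] = 7.765.
y₂ = 7.765 × 0.4228 = 3.283 m.
Head loss: ΔE = (y₂ − y₁)³/(4y₁y₂) = (3.283 − 0.4228)³/(4×0.4228×3.283) = 23.40/5.552 = 4.214 m.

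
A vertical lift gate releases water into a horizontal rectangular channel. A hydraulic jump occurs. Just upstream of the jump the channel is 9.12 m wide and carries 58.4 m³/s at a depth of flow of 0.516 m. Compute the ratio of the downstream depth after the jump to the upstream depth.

q = Q/b = 58.4/9.12 = 6.40 m²/s; V₁ = q/y₁ = 12.4 m/s. Fr₁ = V₁/√(g·y₁) = 5.52.
From the momentum equation for a rectangular channel, y₂/y₁ = ½[√(1 + 8Fr₁²) − 1] = ½[√244.4 − 1] = 7.32.

y₂/y₁ = 7.32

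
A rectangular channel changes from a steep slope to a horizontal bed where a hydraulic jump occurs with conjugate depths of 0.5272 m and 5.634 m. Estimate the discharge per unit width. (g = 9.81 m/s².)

For a rectangular channel the momentum equation gives q² = ½·g·y₁·y₂·(y₁ + y₂) = ½×9.81×0.5272×5.634×6.161 = 89.76.
q = √89.76 = 9.474 m²/s.

q = 9.474 m²/s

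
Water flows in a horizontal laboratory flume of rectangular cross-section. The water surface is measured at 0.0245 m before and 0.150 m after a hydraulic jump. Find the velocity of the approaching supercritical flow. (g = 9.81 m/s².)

V₁ = 2.29 m/s

For a rectangular channel the momentum equation gives q² = ½·g·y₁·y₂·(y₁ + y₂) = ½×9.81×0.0245×0.150×0.174 = 0.00315.
q = √0.00315 = 0.0561 m²/s.
V₁ = q/y₁ = 0.0561/0.0245 = 2.29 m/s.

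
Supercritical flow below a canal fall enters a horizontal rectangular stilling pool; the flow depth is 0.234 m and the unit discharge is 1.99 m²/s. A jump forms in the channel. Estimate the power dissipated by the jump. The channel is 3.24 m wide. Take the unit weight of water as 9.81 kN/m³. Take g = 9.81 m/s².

P = 133 kW

V₁ = q/y₁ = 1.99/0.234 = 8.50 m/s. Fr₁ = V₁/√(g·y₁) = 8.50/√(9.81×0.234) = 5.61.
From the momentum equation for a rectangular channel, y₂/y₁ = ½[√(1 + 8Fr₁²) − 1] = ½[√253.0 − 1] = 7.45.
y₂ = 7.45 × 0.234 = 1.74 m.
Head loss: ΔE = (y₂ − y₁)³/(4y₁y₂) = (1.74 − 0.234)³/(4×0.234×1.74) = 3.44/1.63 = 2.11 m.
Q = q·b = 1.99 × 3.24 = 6.45 m³/s. P = γ·Q·ΔE = 9.81 × 6.45 × 2.11 = 133 kW.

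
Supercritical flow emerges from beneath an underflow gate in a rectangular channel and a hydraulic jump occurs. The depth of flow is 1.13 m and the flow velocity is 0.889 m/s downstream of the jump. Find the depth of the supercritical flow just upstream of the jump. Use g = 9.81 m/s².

Fr₂ = V₂/√(g·y₂) = 0.889/√(9.81×1.13) = 0.267.
Since the conjugate-depth ratio holds either way, y₁/y₂ = ½[√(1 + 8Fr₂²) − 1] = ½[√1.570 − 1] = 0.127.
y₁ = 0.127 × 1.13 = 0.143 m.

y₁ = 0.143 m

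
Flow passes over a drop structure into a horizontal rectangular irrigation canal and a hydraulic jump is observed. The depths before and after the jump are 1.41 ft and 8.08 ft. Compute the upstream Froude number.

For a rectangular channel the momentum equation gives q² = ½·g·y₁·y₂·(y₁ + y₂) = ½×32.2×1.41×8.08×9.49 = 1741.
q = √1741 = 41.7 ft²/s.
V₁ = q/y₁ = 29.6 ft/s; Fr₁ = V₁/√(g·y₁) = 4.39.

Fr₁ = 4.39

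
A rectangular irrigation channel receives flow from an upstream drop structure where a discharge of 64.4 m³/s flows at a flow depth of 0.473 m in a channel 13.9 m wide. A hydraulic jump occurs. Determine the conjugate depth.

q = Q/b = 64.4/13.9 = 4.63 m²/s; V₁ = q/y₁ = 9.80 m/s. Fr₁ = V₁/√(g·y₁) = 4.55.
Sequent-depth ratio: y₂/y₁ = ½[√(1 + 8Fr₁²) − 1] = ½[√166.4 − 1] = 5.95.
y₂ = 5.95 × 0.473 = 2.81 m.

y₂ = 2.81 m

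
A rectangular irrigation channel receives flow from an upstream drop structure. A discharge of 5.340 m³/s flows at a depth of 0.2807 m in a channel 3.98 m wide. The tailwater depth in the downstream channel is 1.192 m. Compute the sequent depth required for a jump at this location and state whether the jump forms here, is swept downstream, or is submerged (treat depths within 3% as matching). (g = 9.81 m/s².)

y₂ = 1.012 m; the jump is submerged

q = Q/b = 5.340/3.98 = 1.342 m²/s; V₁ = q/y₁ = 4.780 m/s. Fr₁ = V₁/√(g·y₁) = 2.880.
Bélanger equation: y₂/y₁ = ½[√(1 + 8Fr₁²) − 1] = ½[√67.376 − 1] = 3.604.
y₂ = 3.604 × 0.2807 = 1.012 m.
Tailwater y_tw = 1.192 m: y_tw > y₂, so the jump is submerged.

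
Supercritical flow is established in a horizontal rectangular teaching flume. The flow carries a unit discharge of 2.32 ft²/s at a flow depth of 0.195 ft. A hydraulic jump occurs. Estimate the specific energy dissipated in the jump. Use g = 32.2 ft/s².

ΔE = 1.12 ft

V₁ = q/y₁ = 2.32/0.195 = 11.9 ft/s. Fr₁ = V₁/√(g·y₁) = 11.9/√(32.2×0.195) = 4.75.
Conjugate-depth relation: y₂/y₁ = ½[√(1 + 8Fr₁²) − 1] = ½[√181.3 − 1] = 6.23.
y₂ = 6.23 × 0.195 = 1.22 ft.
Head loss: ΔE = (y₂ − y₁)³/(4y₁y₂) = (1.22 − 0.195)³/(4×0.195×1.22) = 1.06/0.948 = 1.12 ft.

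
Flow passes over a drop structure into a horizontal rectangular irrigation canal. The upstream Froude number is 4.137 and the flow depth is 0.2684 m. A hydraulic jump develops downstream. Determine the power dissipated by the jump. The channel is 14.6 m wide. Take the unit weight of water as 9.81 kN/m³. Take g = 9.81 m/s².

P = 269.4 kW

Fr₁ = 4.137 (given).
Bélanger equation: y₂/y₁ = ½[√(1 + 8Fr₁²) − 1] = ½[√137.92 − 1] = 5.372.
y₂ = 5.372 × 0.2684 = 1.442 m.
Head loss: ΔE = (y₂ − y₁)³/(4y₁y₂) = (1.442 − 0.2684)³/(4×0.2684×1.442) = 1.616/1.548 = 1.044 m.
V₁ = Fr₁·√(g·y₁) = 4.137×√(9.81×0.2684) = 6.713 m/s; q = V₁·y₁ = 1.802 m²/s. Q = q·b = 1.802 × 14.6 = 26.31 m³/s. P = γ·Q·ΔE = 9.81 × 26.31 × 1.044 = 269.4 kW.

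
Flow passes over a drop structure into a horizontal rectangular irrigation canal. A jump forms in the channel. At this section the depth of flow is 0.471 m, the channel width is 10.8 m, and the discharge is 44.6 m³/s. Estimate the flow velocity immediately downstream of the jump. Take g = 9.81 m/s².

q = Q/b = 44.6/10.8 = 4.13 m²/s; V₁ = q/y₁ = 8.77 m/s. Fr₁ = V₁/√(g·y₁) = 4.08.
By Bélanger, y₂/y₁ = ½[√(1 + 8Fr₁²) − 1] = ½[√134.1 − 1] = 5.29.
y₂ = 5.29 × 0.471 = 2.49 m.
V₂ = q/y₂ = 4.13/2.49 = 1.66 m/s.

V₂ = 1.66 m/s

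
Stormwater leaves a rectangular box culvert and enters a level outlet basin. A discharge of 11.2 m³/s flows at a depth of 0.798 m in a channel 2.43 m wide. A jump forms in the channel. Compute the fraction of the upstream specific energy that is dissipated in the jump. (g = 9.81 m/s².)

q = Q/b = 11.2/2.43 = 4.61 m²/s; V₁ = q/y₁ = 5.78 m/s. Fr₁ = V₁/√(g·y₁) = 2.06.
Sequent-depth ratio: y₂/y₁ = ½[√(1 + 8Fr₁²) − 1] = ½[√35.09 − 1] = 2.46.
y₂ = 2.46 × 0.798 = 1.96 m.
E₁ = y₁ + V₁²/2g = 2.50 m. ΔE = (y₂ − y₁)³/(4y₁y₂) = 0.253 m. ΔE/E₁ = 0.253/2.50 = 0.101.

ΔE/E₁ = 0.101 (10.1%)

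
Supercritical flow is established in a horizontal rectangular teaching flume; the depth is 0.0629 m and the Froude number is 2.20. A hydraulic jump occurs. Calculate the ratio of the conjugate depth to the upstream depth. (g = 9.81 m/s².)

y₂/y₁ = 2.65

Fr₁ = 2.20 (given).
Sequent-depth ratio: y₂/y₁ = ½[√(1 + 8Fr₁²) − 1] = ½[√39.72 − 1] = 2.65.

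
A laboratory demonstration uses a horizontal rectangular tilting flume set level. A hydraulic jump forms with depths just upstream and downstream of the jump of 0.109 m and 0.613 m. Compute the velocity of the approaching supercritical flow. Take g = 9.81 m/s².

V₁ = 4.46 m/s

For a rectangular channel the momentum equation gives q² = ½·g·y₁·y₂·(y₁ + y₂) = ½×9.81×0.109×0.613×0.722 = 0.237.
q = √0.237 = 0.486 m²/s.
V₁ = q/y₁ = 0.486/0.109 = 4.46 m/s.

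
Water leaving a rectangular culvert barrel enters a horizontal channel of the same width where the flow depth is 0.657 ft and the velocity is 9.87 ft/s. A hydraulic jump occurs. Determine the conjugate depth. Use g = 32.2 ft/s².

Fr₁ = V₁/√(g·y₁) = 9.87/√(32.2×0.657) = 2.15.
Conjugate-depth relation: y₂/y₁ = ½[√(1 + 8Fr₁²) − 1] = ½[√37.84 − 1] = 2.58.
y₂ = 2.58 × 0.657 = 1.69 ft.

y₂ = 1.69 ft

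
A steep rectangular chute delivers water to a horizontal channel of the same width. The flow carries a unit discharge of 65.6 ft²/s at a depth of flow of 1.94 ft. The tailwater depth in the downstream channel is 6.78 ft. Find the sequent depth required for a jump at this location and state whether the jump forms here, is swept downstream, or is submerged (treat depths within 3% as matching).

y₂ = 10.8 ft; the jump is swept downstream

V₁ = q/y₁ = 65.6/1.94 = 33.8 ft/s. Fr₁ = V₁/√(g·y₁) = 33.8/√(32.2×1.94) = 4.28.
Conjugate-depth relation: y₂/y₁ = ½[√(1 + 8Fr₁²) − 1] = ½[√147.4 − 1] = 5.57.
y₂ = 5.57 × 1.94 = 10.8 ft.
Tailwater y_tw = 6.78 ft: y_tw < y₂, so the jump is swept downstream.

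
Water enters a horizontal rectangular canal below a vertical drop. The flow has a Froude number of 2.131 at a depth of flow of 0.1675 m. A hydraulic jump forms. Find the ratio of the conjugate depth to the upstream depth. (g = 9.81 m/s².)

y₂/y₁ = 2.555

Fr₁ = 2.131 (given).
Conjugate-depth relation: y₂/y₁ = ½[√(1 + 8Fr₁²) − 1] = ½[√37.329 − 1] = 2.555.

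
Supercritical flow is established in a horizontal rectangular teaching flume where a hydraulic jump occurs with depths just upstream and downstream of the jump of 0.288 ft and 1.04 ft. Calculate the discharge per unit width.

q = 2.53 ft²/s

For a rectangular channel the momentum equation gives q² = ½·g·y₁·y₂·(y₁ + y₂) = ½×32.2×0.288×1.04×1.33 = 6.40.
q = √6.40 = 2.53 ft²/s.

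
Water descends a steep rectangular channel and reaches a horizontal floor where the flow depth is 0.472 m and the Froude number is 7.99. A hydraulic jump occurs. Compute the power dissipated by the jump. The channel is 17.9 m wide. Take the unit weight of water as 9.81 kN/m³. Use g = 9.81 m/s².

Fr₁ = 7.99 (given).
Bélanger equation: y₂/y₁ = ½[√(1 + 8Fr₁²) − 1] = ½[√511.7 − 1] = 10.8.
y₂ = 10.8 × 0.472 = 5.10 m.
Head loss: ΔE = (y₂ − y₁)³/(4y₁y₂) = (5.10 − 0.472)³/(4×0.472×5.10) = 99.3/9.63 = 10.3 m.
V₁ = Fr₁·√(g·y₁) = 7.99×√(9.81×0.472) = 17.2 m/s; q = V₁·y₁ = 8.12 m²/s. Q = q·b = 8.12 × 17.9 = 145 m³/s. P = γ·Q·ΔE = 9.81 × 145 × 10.3 = 14687 kW.

P = 14687 kW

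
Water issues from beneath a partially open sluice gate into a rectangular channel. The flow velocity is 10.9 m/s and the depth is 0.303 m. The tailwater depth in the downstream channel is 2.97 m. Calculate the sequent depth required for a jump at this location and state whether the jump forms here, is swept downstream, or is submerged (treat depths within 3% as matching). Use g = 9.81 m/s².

Fr₁ = V₁/√(g·y₁) = 10.9/√(9.81×0.303) = 6.32.
Bélanger equation: y₂/y₁ = ½[√(1 + 8Fr₁²) − 1] = ½[√320.8 − 1] = 8.45.
y₂ = 8.45 × 0.303 = 2.56 m.
Tailwater y_tw = 2.97 m: y_tw > y₂, so the jump is submerged.

y₂ = 2.56 m; the jump is submerged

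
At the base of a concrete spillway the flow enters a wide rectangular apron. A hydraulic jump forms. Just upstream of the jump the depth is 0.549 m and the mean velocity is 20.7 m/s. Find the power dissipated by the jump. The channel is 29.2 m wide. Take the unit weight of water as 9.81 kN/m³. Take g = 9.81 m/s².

Fr₁ = V₁/√(g·y₁) = 20.7/√(9.81×0.549) = 8.92.
Bélanger equation: y₂/y₁ = ½[√(1 + 8Fr₁²) − 1] = ½[√637.5 − 1] = 12.1.
y₂ = 12.1 × 0.549 = 6.66 m.
Head loss: ΔE = (y₂ − y₁)³/(4y₁y₂) = (6.66 − 0.549)³/(4×0.549×6.66) = 228/14.6 = 15.6 m.
q = V₁·y₁ = 20.7 × 0.549 = 11.4 m²/s. Q = q·b = 11.4 × 29.2 = 332 m³/s. P = γ·Q·ΔE = 9.81 × 332 × 15.6 = 50730 kW.

P = 50730 kW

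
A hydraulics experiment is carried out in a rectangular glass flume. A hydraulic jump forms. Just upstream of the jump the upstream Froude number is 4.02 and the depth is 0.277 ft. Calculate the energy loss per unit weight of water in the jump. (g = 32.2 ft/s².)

ΔE = 0.990 ft

Fr₁ = 4.02 (given).
By Bélanger, y₂/y₁ = ½[√(1 + 8Fr₁²) − 1] = ½[√130.3 − 1] = 5.21.
y₂ = 5.21 × 0.277 = 1.44 ft.
V₁ = Fr₁·√(g·y₁) = 4.02×√(32.2×0.277) = 12.0 ft/s; q = V₁·y₁ = 3.33 ft²/s. V₂ = q/y₂ = 3.33/1.44 = 2.31 ft/s. E₁ = y₁ + V₁²/2g = 2.52 ft; E₂ = y₂ + V₂²/2g = 1.52 ft. ΔE = E₁ − E₂ = 0.990 ft.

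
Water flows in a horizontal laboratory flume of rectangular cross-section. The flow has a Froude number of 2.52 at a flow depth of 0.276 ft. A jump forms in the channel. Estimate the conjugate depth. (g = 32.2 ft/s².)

y₂ = 0.855 ft

Fr₁ = 2.52 (given).
Conjugate-depth relation: y₂/y₁ = ½[√(1 + 8Fr₁²) − 1] = ½[√51.80 − 1] = 3.10.
y₂ = 3.10 × 0.276 = 0.855 ft.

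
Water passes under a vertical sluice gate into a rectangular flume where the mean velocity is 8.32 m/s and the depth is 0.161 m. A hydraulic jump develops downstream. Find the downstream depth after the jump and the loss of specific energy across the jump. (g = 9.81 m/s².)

y₂ = 1.43 m; ΔE = 2.22 m

Fr₁ = V₁/√(g·y₁) = 8.32/√(9.81×0.161) = 6.62.
Sequent-depth ratio: y₂/y₁ = ½[√(1 + 8Fr₁²) − 1] = ½[√351.6 − 1] = 8.88.
y₂ = 8.88 × 0.161 = 1.43 m.
q = V₁·y₁ = 8.32 × 0.161 = 1.34 m²/s. V₂ = q/y₂ = 1.34/1.43 = 0.937 m/s. E₁ = y₁ + V₁²/2g = 3.69 m; E₂ = y₂ + V₂²/2g = 1.47 m. ΔE = E₁ − E₂ = 2.22 m.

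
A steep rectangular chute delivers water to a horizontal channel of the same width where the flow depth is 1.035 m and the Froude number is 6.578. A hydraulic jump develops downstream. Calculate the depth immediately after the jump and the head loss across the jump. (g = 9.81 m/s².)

Fr₁ = 6.578 (given).
By Bélanger, y₂/y₁ = ½[√(1 + 8Fr₁²) − 1] = ½[√347.16 − 1] = 8.816.
y₂ = 8.816 × 1.035 = 9.125 m.
V₁ = Fr₁·√(g·y₁) = 6.578×√(9.81×1.035) = 20.96 m/s; q = V₁·y₁ = 21.69 m²/s. V₂ = q/y₂ = 21.69/9.125 = 2.378 m/s. E₁ = y₁ + V₁²/2g = 23.43 m; E₂ = y₂ + V₂²/2g = 9.413 m. ΔE = E₁ − E₂ = 14.01 m.

y₂ = 9.125 m; ΔE = 14.01 m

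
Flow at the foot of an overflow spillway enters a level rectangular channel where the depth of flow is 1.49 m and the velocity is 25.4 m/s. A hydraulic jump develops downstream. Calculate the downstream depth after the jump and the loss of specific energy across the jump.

y₂ = 13.3 m; ΔE = 20.7 m

Fr₁ = V₁/√(g·y₁) = 25.4/√(9.81×1.49) = 6.64.
Sequent-depth ratio: y₂/y₁ = ½[√(1 + 8Fr₁²) − 1] = ½[√354.1 − 1] = 8.91.
y₂ = 8.91 × 1.49 = 13.3 m.
q = V₁·y₁ = 25.4 × 1.49 = 37.8 m²/s. V₂ = q/y₂ = 37.8/13.3 = 2.85 m/s. E₁ = y₁ + V₁²/2g = 34.4 m; E₂ = y₂ + V₂²/2g = 13.7 m. ΔE = E₁ − E₂ = 20.7 m.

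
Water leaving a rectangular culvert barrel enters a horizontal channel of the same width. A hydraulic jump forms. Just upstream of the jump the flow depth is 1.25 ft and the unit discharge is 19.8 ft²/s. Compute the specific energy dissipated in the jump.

ΔE = 0.899 ft

V₁ = q/y₁ = 19.8/1.25 = 15.8 ft/s. Fr₁ = V₁/√(g·y₁) = 15.8/√(32.2×1.25) = 2.50.
By Bélanger, y₂/y₁ = ½[√(1 + 8Fr₁²) − 1] = ½[√50.87 − 1] = 3.07.
y₂ = 3.07 × 1.25 = 3.83 ft.
Head loss: ΔE = (y₂ − y₁)³/(4y₁y₂) = (3.83 − 1.25)³/(4×1.25×3.83) = 17.2/19.2 = 0.899 ft.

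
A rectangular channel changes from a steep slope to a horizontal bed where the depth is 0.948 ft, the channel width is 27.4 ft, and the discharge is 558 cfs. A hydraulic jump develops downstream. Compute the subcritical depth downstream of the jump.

y₂ = 4.76 ft

q = Q/b = 558/27.4 = 20.4 ft²/s; V₁ = q/y₁ = 21.5 ft/s. Fr₁ = V₁/√(g·y₁) = 3.89.
By Bélanger, y₂/y₁ = ½[√(1 + 8Fr₁²) − 1] = ½[√121.9 − 1] = 5.02.
y₂ = 5.02 × 0.948 = 4.76 ft.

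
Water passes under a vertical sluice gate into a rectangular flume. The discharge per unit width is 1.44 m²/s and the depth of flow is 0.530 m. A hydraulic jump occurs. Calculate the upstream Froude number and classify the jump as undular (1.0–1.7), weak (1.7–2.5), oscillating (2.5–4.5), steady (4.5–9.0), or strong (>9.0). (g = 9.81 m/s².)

Fr₁ = 1.19; undular jump

V₁ = q/y₁ = 1.44/0.530 = 2.72 m/s. Fr₁ = V₁/√(g·y₁) = 2.72/√(9.81×0.530) = 1.19.
Fr₁ = 1.19 lies in the undular range.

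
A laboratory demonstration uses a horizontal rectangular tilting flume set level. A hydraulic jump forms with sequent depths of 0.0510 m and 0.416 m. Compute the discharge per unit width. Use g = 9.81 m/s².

For a rectangular channel the momentum equation gives q² = ½·g·y₁·y₂·(y₁ + y₂) = ½×9.81×0.0510×0.416×0.467 = 0.0486.
q = √0.0486 = 0.220 m²/s.

q = 0.220 m²/s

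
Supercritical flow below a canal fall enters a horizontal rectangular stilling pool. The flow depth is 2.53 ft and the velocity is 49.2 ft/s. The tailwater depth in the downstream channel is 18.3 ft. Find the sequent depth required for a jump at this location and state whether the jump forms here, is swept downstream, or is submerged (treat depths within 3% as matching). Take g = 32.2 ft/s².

y₂ = 18.3 ft; the jump forms here

Fr₁ = V₁/√(g·y₁) = 49.2/√(32.2×2.53) = 5.45.
Conjugate-depth relation: y₂/y₁ = ½[√(1 + 8Fr₁²) − 1] = ½[√238.7 − 1] = 7.23.
y₂ = 7.23 × 2.53 = 18.3 ft.
Tailwater y_tw = 18.3 ft: y_tw ≈ y₂, so the jump forms here.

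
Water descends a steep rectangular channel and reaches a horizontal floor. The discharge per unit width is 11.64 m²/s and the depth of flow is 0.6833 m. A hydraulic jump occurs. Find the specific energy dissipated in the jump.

V₁ = q/y₁ = 11.64/0.6833 = 17.03 m/s. Fr₁ = V₁/√(g·y₁) = 17.03/√(9.81×0.6833) = 6.580.
By Bélanger, y₂/y₁ = ½[√(1 + 8Fr₁²) − 1] = ½[√347.33 − 1] = 8.818.
y₂ = 8.818 × 0.6833 = 6.026 m.
Head loss: ΔE = (y₂ − y₁)³/(4y₁y₂) = (6.026 − 0.6833)³/(4×0.6833×6.026) = 152.5/16.47 = 9.258 m.

ΔE = 9.258 m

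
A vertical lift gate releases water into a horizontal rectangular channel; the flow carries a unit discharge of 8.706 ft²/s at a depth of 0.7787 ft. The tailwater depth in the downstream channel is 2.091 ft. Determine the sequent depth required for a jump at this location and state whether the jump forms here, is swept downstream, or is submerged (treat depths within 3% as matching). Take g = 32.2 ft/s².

y₂ = 2.100 ft; the jump forms here

V₁ = q/y₁ = 8.706/0.7787 = 11.18 ft/s. Fr₁ = V₁/√(g·y₁) = 11.18/√(32.2×0.7787) = 2.233.
Conjugate-depth relation: y₂/y₁ = ½[√(1 + 8Fr₁²) − 1] = ½[√40.881 − 1] = 2.697.
y₂ = 2.697 × 0.7787 = 2.100 ft.
Tailwater y_tw = 2.091 ft: y_tw ≈ y₂, so the jump forms here.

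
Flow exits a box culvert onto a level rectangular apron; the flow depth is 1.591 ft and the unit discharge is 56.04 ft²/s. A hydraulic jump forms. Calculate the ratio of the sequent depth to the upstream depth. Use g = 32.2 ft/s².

V₁ = q/y₁ = 56.04/1.591 = 35.22 ft/s. Fr₁ = V₁/√(g·y₁) = 35.22/√(32.2×1.591) = 4.921.
By Bélanger, y₂/y₁ = ½[√(1 + 8Fr₁²) − 1] = ½[√194.74 − 1] = 6.477.

y₂/y₁ = 6.477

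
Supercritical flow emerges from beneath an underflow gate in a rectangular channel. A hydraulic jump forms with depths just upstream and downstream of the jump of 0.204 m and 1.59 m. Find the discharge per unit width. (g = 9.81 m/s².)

For a rectangular channel the momentum equation gives q² = ½·g·y₁·y₂·(y₁ + y₂) = ½×9.81×0.204×1.59×1.79 = 2.85.
q = √2.85 = 1.69 m²/s.

q = 1.69 m²/s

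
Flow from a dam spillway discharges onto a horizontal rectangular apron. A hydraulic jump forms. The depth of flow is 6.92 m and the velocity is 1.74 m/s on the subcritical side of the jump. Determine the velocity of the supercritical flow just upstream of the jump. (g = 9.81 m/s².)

Fr₂ = V₂/√(g·y₂) = 1.74/√(9.81×6.92) = 0.211.
Since the conjugate-depth ratio holds either way, y₁/y₂ = ½[√(1 + 8Fr₂²) − 1] = ½[√1.357 − 1] = 0.0824.
y₁ = 0.0824 × 6.92 = 0.570 m.
V₁ = q/y₁ = 12.0/0.570 = 21.1 m/s.

V₁ = 21.1 m/s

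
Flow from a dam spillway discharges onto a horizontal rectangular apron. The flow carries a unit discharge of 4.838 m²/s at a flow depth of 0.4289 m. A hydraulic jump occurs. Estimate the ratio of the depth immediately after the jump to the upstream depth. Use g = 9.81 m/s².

V₁ = q/y₁ = 4.838/0.4289 = 11.28 m/s. Fr₁ = V₁/√(g·y₁) = 11.28/√(9.81×0.4289) = 5.499.
Sequent-depth ratio: y₂/y₁ = ½[√(1 + 8Fr₁²) − 1] = ½[√242.93 − 1] = 7.293.

y₂/y₁ = 7.293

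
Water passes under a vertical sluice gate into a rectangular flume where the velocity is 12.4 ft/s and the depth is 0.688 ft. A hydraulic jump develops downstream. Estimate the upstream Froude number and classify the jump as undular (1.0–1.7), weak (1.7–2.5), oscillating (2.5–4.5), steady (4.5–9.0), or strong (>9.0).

Fr₁ = 2.63; oscillating jump

Fr₁ = V₁/√(g·y₁) = 12.4/√(32.2×0.688) = 2.63.
Fr₁ = 2.63 lies in the oscillating range.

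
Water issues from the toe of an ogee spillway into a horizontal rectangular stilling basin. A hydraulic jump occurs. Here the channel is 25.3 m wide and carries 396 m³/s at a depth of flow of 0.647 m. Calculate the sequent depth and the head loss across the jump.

q = Q/b = 396/25.3 = 15.7 m²/s; V₁ = q/y₁ = 24.2 m/s. Fr₁ = V₁/√(g·y₁) = 9.60.
Conjugate-depth relation: y₂/y₁ = ½[√(1 + 8Fr₁²) − 1] = ½[√738.7 − 1] = 13.1.
y₂ = 13.1 × 0.647 = 8.47 m.
V₂ = q/y₂ = 15.7/8.47 = 1.85 m/s. E₁ = y₁ + V₁²/2g = 30.5 m; E₂ = y₂ + V₂²/2g = 8.64 m. ΔE = E₁ − E₂ = 21.8 m.

y₂ = 8.47 m; ΔE = 21.8 m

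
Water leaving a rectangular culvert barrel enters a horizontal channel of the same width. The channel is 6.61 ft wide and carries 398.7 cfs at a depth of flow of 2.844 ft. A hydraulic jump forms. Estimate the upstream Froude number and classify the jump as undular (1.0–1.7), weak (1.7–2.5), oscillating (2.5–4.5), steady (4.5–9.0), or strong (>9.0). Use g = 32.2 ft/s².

Fr₁ = 2.216; weak jump

q = Q/b = 398.7/6.61 = 60.32 ft²/s; V₁ = q/y₁ = 21.21 ft/s. Fr₁ = V₁/√(g·y₁) = 2.216.
Fr₁ = 2.216 lies in the weak range.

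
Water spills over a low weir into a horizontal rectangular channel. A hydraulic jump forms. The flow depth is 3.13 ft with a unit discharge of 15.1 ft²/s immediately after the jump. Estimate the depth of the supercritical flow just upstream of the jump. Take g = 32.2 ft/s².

y₁ = 1.08 ft

V₂ = q/y₂ = 15.1/3.13 = 4.82 ft/s; Fr₂ = V₂/√(g·y₂) = 0.481.
Applying the sequent-depth relation in reverse, y₁/y₂ = ½[√(1 + 8Fr₂²) − 1] = ½[√2.847 − 1] = 0.344.
y₁ = 0.344 × 3.13 = 1.08 ft.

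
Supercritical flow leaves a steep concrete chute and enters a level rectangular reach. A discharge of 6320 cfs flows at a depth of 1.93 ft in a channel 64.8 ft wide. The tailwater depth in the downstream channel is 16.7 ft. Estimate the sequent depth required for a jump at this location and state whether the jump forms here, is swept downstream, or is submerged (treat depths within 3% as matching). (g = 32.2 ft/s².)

y₂ = 16.6 ft; the jump forms here

q = Q/b = 6320/64.8 = 97.5 ft²/s; V₁ = q/y₁ = 50.5 ft/s. Fr₁ = V₁/√(g·y₁) = 6.41.
From the momentum equation for a rectangular channel, y₂/y₁ = ½[√(1 + 8Fr₁²) − 1] = ½[√329.7 − 1] = 8.58.
y₂ = 8.58 × 1.93 = 16.6 ft.
Tailwater y_tw = 16.7 ft: y_tw ≈ y₂, so the jump forms here.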